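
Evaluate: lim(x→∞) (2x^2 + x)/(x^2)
This is an ∞/∞ indeterminate form.

Apply L'Hôpital's rule: differentiate numerator and denominator separately.
  f(x) = 2·x^2 + x   ⇒   f'(x) = 4·x + 1
  g(x) = x^2   ⇒   g'(x) = 2·x
  lim(x→∞) f'(x)/g'(x) = lim(x→∞) (4·x + 1)/(2·x)
  = 2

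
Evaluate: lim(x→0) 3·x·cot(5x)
This is a 0·∞ indeterminate form.

Rewrite 0·∞ as a quotient (0/0 or ∞/∞ form), then apply L'Hôpital's rule:
  lim(x→0) 3·x·cot(5x) = 3/5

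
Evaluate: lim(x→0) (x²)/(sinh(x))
This is a 0/0 indeterminate form.

Apply L'Hôpital's rule: differentiate numerator and denominator separately.
  f(x) = x^2   ⇒   f'(x) = 2·x
  g(x) = sinh(x)   ⇒   g'(x) = cosh(x)
  lim(x→0) f'(x)/g'(x) = lim(x→0) (2·x)/(cosh(x))
  = 0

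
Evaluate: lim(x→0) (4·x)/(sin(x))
This is a 0/0 indeterminate form.

Apply L'Hôpital's rule: differentiate numerator and denominator separately.
  f(x) = 4·x   ⇒   f'(x) = 4
  g(x) = sin(x)   ⇒   g'(x) = cos(x)
  lim(x→0) f'(x)/g'(x) = lim(x→0) (4)/(cos(x))
  = 4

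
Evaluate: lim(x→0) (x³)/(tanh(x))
This is a 0/0 indeterminate form.

Apply L'Hôpital's rule: differentiate numerator and denominator separately.
  f(x) = x^3   ⇒   f'(x) = 3·x^2
  g(x) = tanh(x)   ⇒   g'(x) = 1 - tanh(x)^2
  lim(x→0) f'(x)/g'(x) = lim(x→0) (3·x^2)/(1 - tanh(x)^2)
  = 0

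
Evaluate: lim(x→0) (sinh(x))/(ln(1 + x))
This is a 0/0 indeterminate form.

Apply L'Hôpital's rule: differentiate numerator and denominator separately.
  f(x) = sinh(x)   ⇒   f'(x) = cosh(x)
  g(x) = ln(x + 1)   ⇒   g'(x) = 1/(x + 1)
  lim(x→0) f'(x)/g'(x) = lim(x→0) (cosh(x))/(1/(x + 1))
  = 1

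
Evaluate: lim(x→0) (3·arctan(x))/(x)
This is a 0/0 indeterminate form.

Apply L'Hôpital's rule: differentiate numerator and denominator separately.
  f(x) = 3·atan(x)   ⇒   f'(x) = 3/(x^2 + 1)
  g(x) = x   ⇒   g'(x) = 1
  lim(x→0) f'(x)/g'(x) = lim(x→0) (3/(x^2 + 1))/(1)
  = 3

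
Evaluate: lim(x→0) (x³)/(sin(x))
This is a 0/0 indeterminate form.

Apply L'Hôpital's rule: differentiate numerator and denominator separately.
  f(x) = x^3   ⇒   f'(x) = 3·x^2
  g(x) = sin(x)   ⇒   g'(x) = cos(x)
  lim(x→0) f'(x)/g'(x) = lim(x→0) (3·x^2)/(cos(x))
  = 0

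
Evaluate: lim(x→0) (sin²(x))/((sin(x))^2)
This is a 0/0 indeterminate form.

Apply L'Hôpital's rule: differentiate numerator and denominator separately.
  f(x) = sin(x)^2   ⇒   f'(x) = 2·sin(x)·cos(x)
  g(x) = sin(x)^2   ⇒   g'(x) = 2·sin(x)·cos(x)
  lim(x→0) f'(x)/g'(x) = lim(x→0) (2·sin(x)·cos(x))/(2·sin(x)·cos(x))
  = 1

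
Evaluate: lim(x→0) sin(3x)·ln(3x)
This is a 0·∞ indeterminate form.

Rewrite 0·∞ as a quotient (0/0 or ∞/∞ form), then apply L'Hôpital's rule:
  lim(x→0) sin(3x)·ln(3x) = 0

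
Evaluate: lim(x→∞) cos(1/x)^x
This is an exponential indeterminate form.

For exponential indeterminate forms, take the natural log:
  Let L = lim(x→∞) cos(1/x)^x
  Then ln(L) = lim(x→∞) [exponent × ln(base)]
  Evaluate using L'Hôpital or standard limits, then exponentiate.
  L = 1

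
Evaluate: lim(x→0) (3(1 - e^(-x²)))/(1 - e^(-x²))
This is a 0/0 indeterminate form.

Apply L'Hôpital's rule: differentiate numerator and denominator separately.
  f(x) = 3 - 3·e^(-x^2)   ⇒   f'(x) = 6·x·e^(-x^2)
  g(x) = 1 - e^(-x^2)   ⇒   g'(x) = 2·x·e^(-x^2)
  lim(x→0) f'(x)/g'(x) = lim(x→0) (6·x·e^(-x^2))/(2·x·e^(-x^2))
  = 3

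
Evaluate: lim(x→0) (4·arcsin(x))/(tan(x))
This is a 0/0 indeterminate form.

Apply L'Hôpital's rule: differentiate numerator and denominator separately.
  f(x) = 4·asin(x)   ⇒   f'(x) = 4/sqrt(1 - x^2)
  g(x) = tan(x)   ⇒   g'(x) = tan(x)^2 + 1
  lim(x→0) f'(x)/g'(x) = lim(x→0) (4/sqrt(1 - x^2))/(tan(x)^2 + 1)
  = 4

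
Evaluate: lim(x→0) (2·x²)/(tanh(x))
This is a 0/0 indeterminate form.

Apply L'Hôpital's rule: differentiate numerator and denominator separately.
  f(x) = 2·x^2   ⇒   f'(x) = 4·x
  g(x) = tanh(x)   ⇒   g'(x) = 1 - tanh(x)^2
  lim(x→0) f'(x)/g'(x) = lim(x→0) (4·x)/(1 - tanh(x)^2)
  = 0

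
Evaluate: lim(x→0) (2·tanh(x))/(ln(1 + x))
This is a 0/0 indeterminate form.

Apply L'Hôpital's rule: differentiate numerator and denominator separately.
  f(x) = 2·tanh(x)   ⇒   f'(x) = 2 - 2·tanh(x)^2
  g(x) = ln(x + 1)   ⇒   g'(x) = 1/(x + 1)
  lim(x→0) f'(x)/g'(x) = lim(x→0) (2 - 2·tanh(x)^2)/(1/(x + 1))
  = 2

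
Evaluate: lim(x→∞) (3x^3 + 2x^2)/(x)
This is an ∞/∞ indeterminate form.

Apply L'Hôpital's rule: differentiate numerator and denominator separately.
  f(x) = 3·x^3 + 2·x^2   ⇒   f'(x) = 9·x^2 + 4·x
  g(x) = x   ⇒   g'(x) = 1
  lim(x→∞) f'(x)/g'(x) = lim(x→∞) (9·x^2 + 4·x)/(1)
  = ∞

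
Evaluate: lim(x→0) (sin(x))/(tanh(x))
This is a 0/0 indeterminate form.

Apply L'Hôpital's rule: differentiate numerator and denominator separately.
  f(x) = sin(x)   ⇒   f'(x) = cos(x)
  g(x) = tanh(x)   ⇒   g'(x) = 1 - tanh(x)^2
  lim(x→0) f'(x)/g'(x) = lim(x→0) (cos(x))/(1 - tanh(x)^2)
  = 1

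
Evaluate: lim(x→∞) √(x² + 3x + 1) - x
This is an ∞-∞ indeterminate form.

Combine fractions or rationalize to convert ∞-∞ to 0/0 form:
  lim(x→∞) √(x² + 3x + 1) - x = 3/2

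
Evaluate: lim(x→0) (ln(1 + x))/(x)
This is a 0/0 indeterminate form.

Apply L'Hôpital's rule: differentiate numerator and denominator separately.
  f(x) = ln(x + 1)   ⇒   f'(x) = 1/(x + 1)
  g(x) = x   ⇒   g'(x) = 1
  lim(x→0) f'(x)/g'(x) = lim(x→0) (1/(x + 1))/(1)
  = 1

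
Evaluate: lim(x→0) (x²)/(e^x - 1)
This is a 0/0 indeterminate form.

Apply L'Hôpital's rule: differentiate numerator and denominator separately.
  f(x) = x^2   ⇒   f'(x) = 2·x
  g(x) = e^(x) - 1   ⇒   g'(x) = e^(x)
  lim(x→0) f'(x)/g'(x) = lim(x→0) (2·x)/(e^(x))
  = 0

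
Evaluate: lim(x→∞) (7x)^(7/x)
This is an exponential indeterminate form.

For exponential indeterminate forms, take the natural log:
  Let L = lim(x→∞) (7x)^(7/x)
  Then ln(L) = lim(x→∞) [exponent × ln(base)]
  Evaluate using L'Hôpital or standard limits, then exponentiate.
  L = 1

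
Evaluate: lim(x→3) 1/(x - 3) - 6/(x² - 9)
This is an ∞-∞ indeterminate form.

Combine fractions or rationalize to convert ∞-∞ to 0/0 form:
  lim(x→3) 1/(x - 3) - 6/(x² - 9) = 1/6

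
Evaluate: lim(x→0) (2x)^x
This is an exponential indeterminate form.

For exponential indeterminate forms, take the natural log:
  Let L = lim(x→0) (2x)^x
  Then ln(L) = lim(x→0) [exponent × ln(base)]
  Evaluate using L'Hôpital or standard limits, then exponentiate.
  L = 1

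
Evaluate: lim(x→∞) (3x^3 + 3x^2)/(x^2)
This is an ∞/∞ indeterminate form.

Apply L'Hôpital's rule: differentiate numerator and denominator separately.
  f(x) = 3·x^3 + 3·x^2   ⇒   f'(x) = 9·x^2 + 6·x
  g(x) = x^2   ⇒   g'(x) = 2·x
  lim(x→∞) f'(x)/g'(x) = lim(x→∞) (9·x^2 + 6·x)/(2·x)
  = ∞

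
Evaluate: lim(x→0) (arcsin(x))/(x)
This is a 0/0 indeterminate form.

Apply L'Hôpital's rule: differentiate numerator and denominator separately.
  f(x) = asin(x)   ⇒   f'(x) = 1/sqrt(1 - x^2)
  g(x) = x   ⇒   g'(x) = 1
  lim(x→0) f'(x)/g'(x) = lim(x→0) (1/sqrt(1 - x^2))/(1)
  = 1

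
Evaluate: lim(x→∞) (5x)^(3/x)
This is an exponential indeterminate form.

For exponential indeterminate forms, take the natural log:
  Let L = lim(x→∞) (5x)^(3/x)
  Then ln(L) = lim(x→∞) [exponent × ln(base)]
  Evaluate using L'Hôpital or standard limits, then exponentiate.
  L = 1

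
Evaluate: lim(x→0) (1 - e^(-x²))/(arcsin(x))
This is a 0/0 indeterminate form.

Apply L'Hôpital's rule: differentiate numerator and denominator separately.
  f(x) = 1 - e^(-x^2)   ⇒   f'(x) = 2·x·e^(-x^2)
  g(x) = asin(x)   ⇒   g'(x) = 1/sqrt(1 - x^2)
  lim(x→0) f'(x)/g'(x) = lim(x→0) (2·x·e^(-x^2))/(1/sqrt(1 - x^2))
  = 0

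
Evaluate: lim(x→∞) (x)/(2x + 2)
This is an ∞/∞ indeterminate form.

Apply L'Hôpital's rule: differentiate numerator and denominator separately.
  f(x) = x   ⇒   f'(x) = 1
  g(x) = 2·x + 2   ⇒   g'(x) = 2
  lim(x→∞) f'(x)/g'(x) = lim(x→∞) (1)/(2)
  = 1/2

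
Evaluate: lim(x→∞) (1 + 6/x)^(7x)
This is an exponential indeterminate form.

For exponential indeterminate forms, take the natural log:
  Let L = lim(x→∞) (1 + 6/x)^(7x)
  Then ln(L) = lim(x→∞) [exponent × ln(base)]
  Evaluate using L'Hôpital or standard limits, then exponentiate.
  L = e^(42)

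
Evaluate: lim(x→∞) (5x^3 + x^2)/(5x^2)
This is an ∞/∞ indeterminate form.

Apply L'Hôpital's rule: differentiate numerator and denominator separately.
  f(x) = 5·x^3 + x^2   ⇒   f'(x) = 15·x^2 + 2·x
  g(x) = 5·x^2   ⇒   g'(x) = 10·x
  lim(x→∞) f'(x)/g'(x) = lim(x→∞) (15·x^2 + 2·x)/(10·x)
  = ∞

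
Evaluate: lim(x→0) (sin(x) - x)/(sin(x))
This is a 0/0 indeterminate form.

Apply L'Hôpital's rule: differentiate numerator and denominator separately.
  f(x) = -x + sin(x)   ⇒   f'(x) = cos(x) - 1
  g(x) = sin(x)   ⇒   g'(x) = cos(x)
  lim(x→0) f'(x)/g'(x) = lim(x→0) (cos(x) - 1)/(cos(x))
  = 0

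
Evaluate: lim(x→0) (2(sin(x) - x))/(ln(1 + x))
This is a 0/0 indeterminate form.

Apply L'Hôpital's rule: differentiate numerator and denominator separately.
  f(x) = -2·x + 2·sin(x)   ⇒   f'(x) = 2·cos(x) - 2
  g(x) = ln(x + 1)   ⇒   g'(x) = 1/(x + 1)
  lim(x→0) f'(x)/g'(x) = lim(x→0) (2·cos(x) - 2)/(1/(x + 1))
  = 0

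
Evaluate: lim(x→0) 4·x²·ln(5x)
This is a 0·∞ indeterminate form.

Rewrite 0·∞ as a quotient (0/0 or ∞/∞ form), then apply L'Hôpital's rule:
  lim(x→0) 4·x²·ln(5x) = 0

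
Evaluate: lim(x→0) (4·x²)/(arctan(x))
This is a 0/0 indeterminate form.

Apply L'Hôpital's rule: differentiate numerator and denominator separately.
  f(x) = 4·x^2   ⇒   f'(x) = 8·x
  g(x) = atan(x)   ⇒   g'(x) = 1/(x^2 + 1)
  lim(x→0) f'(x)/g'(x) = lim(x→0) (8·x)/(1/(x^2 + 1))
  = 0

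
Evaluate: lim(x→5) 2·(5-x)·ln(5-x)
This is a 0·∞ indeterminate form.

Rewrite 0·∞ as a quotient (0/0 or ∞/∞ form), then apply L'Hôpital's rule:
  lim(x→5) 2·(5-x)·ln(5-x) = 0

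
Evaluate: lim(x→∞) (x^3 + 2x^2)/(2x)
This is an ∞/∞ indeterminate form.

Apply L'Hôpital's rule: differentiate numerator and denominator separately.
  f(x) = x^3 + 2·x^2   ⇒   f'(x) = 3·x^2 + 4·x
  g(x) = 2·x   ⇒   g'(x) = 2
  lim(x→∞) f'(x)/g'(x) = lim(x→∞) (3·x^2 + 4·x)/(2)
  = ∞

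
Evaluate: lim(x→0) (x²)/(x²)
This is a 0/0 indeterminate form.

Apply L'Hôpital's rule: differentiate numerator and denominator separately.
  f(x) = x^2   ⇒   f'(x) = 2·x
  g(x) = x^2   ⇒   g'(x) = 2·x
  lim(x→0) f'(x)/g'(x) = lim(x→0) (2·x)/(2·x)
  = 1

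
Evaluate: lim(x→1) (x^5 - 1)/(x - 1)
This is a standard limit.

Factor or rationalize the expression:
  lim(x→1) (x^5 - 1)/(x - 1) = 5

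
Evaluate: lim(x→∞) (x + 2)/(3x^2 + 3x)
This is an ∞/∞ indeterminate form.

Apply L'Hôpital's rule: differentiate numerator and denominator separately.
  f(x) = x + 2   ⇒   f'(x) = 1
  g(x) = 3·x^2 + 3·x   ⇒   g'(x) = 6·x + 3
  lim(x→∞) f'(x)/g'(x) = lim(x→∞) (1)/(6·x + 3)
  = 0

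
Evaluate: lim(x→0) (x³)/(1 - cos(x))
This is a 0/0 indeterminate form.

Apply L'Hôpital's rule: differentiate numerator and denominator separately.
  f(x) = x^3   ⇒   f'(x) = 3·x^2
  g(x) = 1 - cos(x)   ⇒   g'(x) = sin(x)
  lim(x→0) f'(x)/g'(x) = lim(x→0) (3·x^2)/(sin(x))
  = 0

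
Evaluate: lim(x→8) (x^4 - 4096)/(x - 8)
This is a standard limit.

Factor or rationalize the expression:
  lim(x→8) (x^4 - 4096)/(x - 8) = 2048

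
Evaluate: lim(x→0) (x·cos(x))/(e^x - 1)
This is a 0/0 indeterminate form.

Apply L'Hôpital's rule: differentiate numerator and denominator separately.
  f(x) = x·cos(x)   ⇒   f'(x) = -x·sin(x) + cos(x)
  g(x) = e^(x) - 1   ⇒   g'(x) = e^(x)
  lim(x→0) f'(x)/g'(x) = lim(x→0) (-x·sin(x) + cos(x))/(e^(x))
  = 1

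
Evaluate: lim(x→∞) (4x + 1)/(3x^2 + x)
This is an ∞/∞ indeterminate form.

Apply L'Hôpital's rule: differentiate numerator and denominator separately.
  f(x) = 4·x + 1   ⇒   f'(x) = 4
  g(x) = 3·x^2 + x   ⇒   g'(x) = 6·x + 1
  lim(x→∞) f'(x)/g'(x) = lim(x→∞) (4)/(6·x + 1)
  = 0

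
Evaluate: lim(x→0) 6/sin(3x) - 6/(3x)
This is an ∞-∞ indeterminate form.

Combine fractions or rationalize to convert ∞-∞ to 0/0 form:
  lim(x→0) 6/sin(3x) - 6/(3x) = 0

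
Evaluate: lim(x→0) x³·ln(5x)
This is a 0·∞ indeterminate form.

Rewrite 0·∞ as a quotient (0/0 or ∞/∞ form), then apply L'Hôpital's rule:
  lim(x→0) x³·ln(5x) = 0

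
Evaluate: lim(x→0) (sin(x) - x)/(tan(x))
This is a 0/0 indeterminate form.

Apply L'Hôpital's rule: differentiate numerator and denominator separately.
  f(x) = -x + sin(x)   ⇒   f'(x) = cos(x) - 1
  g(x) = tan(x)   ⇒   g'(x) = tan(x)^2 + 1
  lim(x→0) f'(x)/g'(x) = lim(x→0) (cos(x) - 1)/(tan(x)^2 + 1)
  = 0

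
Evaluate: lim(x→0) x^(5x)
This is an exponential indeterminate form.

For exponential indeterminate forms, take the natural log:
  Let L = lim(x→0) x^(5x)
  Then ln(L) = lim(x→0) [exponent × ln(base)]
  Evaluate using L'Hôpital or standard limits, then exponentiate.
  L = 1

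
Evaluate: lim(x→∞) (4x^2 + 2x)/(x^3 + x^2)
This is an ∞/∞ indeterminate form.

Apply L'Hôpital's rule: differentiate numerator and denominator separately.
  f(x) = 4·x^2 + 2·x   ⇒   f'(x) = 8·x + 2
  g(x) = x^3 + x^2   ⇒   g'(x) = 3·x^2 + 2·x
  lim(x→∞) f'(x)/g'(x) = lim(x→∞) (8·x + 2)/(3·x^2 + 2·x)
  = 0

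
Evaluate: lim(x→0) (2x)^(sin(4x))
This is an exponential indeterminate form.

For exponential indeterminate forms, take the natural log:
  Let L = lim(x→0) (2x)^(sin(4x))
  Then ln(L) = lim(x→0) [exponent × ln(base)]
  Evaluate using L'Hôpital or standard limits, then exponentiate.
  L = 1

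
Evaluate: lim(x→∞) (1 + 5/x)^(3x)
This is an exponential indeterminate form.

For exponential indeterminate forms, take the natural log:
  Let L = lim(x→∞) (1 + 5/x)^(3x)
  Then ln(L) = lim(x→∞) [exponent × ln(base)]
  Evaluate using L'Hôpital or standard limits, then exponentiate.
  L = e^(15)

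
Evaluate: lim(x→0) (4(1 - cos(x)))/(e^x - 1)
This is a 0/0 indeterminate form.

Apply L'Hôpital's rule: differentiate numerator and denominator separately.
  f(x) = 4 - 4·cos(x)   ⇒   f'(x) = 4·sin(x)
  g(x) = e^(x) - 1   ⇒   g'(x) = e^(x)
  lim(x→0) f'(x)/g'(x) = lim(x→0) (4·sin(x))/(e^(x))
  = 0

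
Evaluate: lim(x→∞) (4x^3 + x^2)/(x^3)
This is an ∞/∞ indeterminate form.

Apply L'Hôpital's rule: differentiate numerator and denominator separately.
  f(x) = 4·x^3 + x^2   ⇒   f'(x) = 12·x^2 + 2·x
  g(x) = x^3   ⇒   g'(x) = 3·x^2
  lim(x→∞) f'(x)/g'(x) = lim(x→∞) (12·x^2 + 2·x)/(3·x^2)
  = 4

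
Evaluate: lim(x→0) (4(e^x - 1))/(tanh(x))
This is a 0/0 indeterminate form.

Apply L'Hôpital's rule: differentiate numerator and denominator separately.
  f(x) = 4·e^(x) - 4   ⇒   f'(x) = 4·e^(x)
  g(x) = tanh(x)   ⇒   g'(x) = 1 - tanh(x)^2
  lim(x→0) f'(x)/g'(x) = lim(x→0) (4·e^(x))/(1 - tanh(x)^2)
  = 4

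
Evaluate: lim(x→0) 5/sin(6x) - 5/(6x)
This is an ∞-∞ indeterminate form.

Combine fractions or rationalize to convert ∞-∞ to 0/0 form:
  lim(x→0) 5/sin(6x) - 5/(6x) = 0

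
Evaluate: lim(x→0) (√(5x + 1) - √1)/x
This is a standard limit.

Factor or rationalize the expression:
  lim(x→0) (√(5x + 1) - √1)/x = 5/2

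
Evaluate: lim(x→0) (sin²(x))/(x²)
This is a 0/0 indeterminate form.

Apply L'Hôpital's rule: differentiate numerator and denominator separately.
  f(x) = sin(x)^2   ⇒   f'(x) = 2·sin(x)·cos(x)
  g(x) = x^2   ⇒   g'(x) = 2·x
  lim(x→0) f'(x)/g'(x) = lim(x→0) (2·sin(x)·cos(x))/(2·x)
  = 1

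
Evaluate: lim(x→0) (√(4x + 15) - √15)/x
This is a standard limit.

Factor or rationalize the expression:
  lim(x→0) (√(4x + 15) - √15)/x = 2·sqrt(15)/15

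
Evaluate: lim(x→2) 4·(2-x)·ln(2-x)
This is a 0·∞ indeterminate form.

Rewrite 0·∞ as a quotient (0/0 or ∞/∞ form), then apply L'Hôpital's rule:
  lim(x→2) 4·(2-x)·ln(2-x) = 0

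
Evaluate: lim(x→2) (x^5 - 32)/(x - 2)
This is a standard limit.

Factor or rationalize the expression:
  lim(x→2) (x^5 - 32)/(x - 2) = 80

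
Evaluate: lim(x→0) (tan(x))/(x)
This is a 0/0 indeterminate form.

Apply L'Hôpital's rule: differentiate numerator and denominator separately.
  f(x) = tan(x)   ⇒   f'(x) = tan(x)^2 + 1
  g(x) = x   ⇒   g'(x) = 1
  lim(x→0) f'(x)/g'(x) = lim(x→0) (tan(x)^2 + 1)/(1)
  = 1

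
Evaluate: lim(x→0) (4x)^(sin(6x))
This is an exponential indeterminate form.

For exponential indeterminate forms, take the natural log:
  Let L = lim(x→0) (4x)^(sin(6x))
  Then ln(L) = lim(x→0) [exponent × ln(base)]
  Evaluate using L'Hôpital or standard limits, then exponentiate.
  L = 1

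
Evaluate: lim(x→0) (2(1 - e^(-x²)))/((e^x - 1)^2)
This is a 0/0 indeterminate form.

Apply L'Hôpital's rule: differentiate numerator and denominator separately.
  f(x) = 2 - 2·e^(-x^2)   ⇒   f'(x) = 4·x·e^(-x^2)
  g(x) = (e^(x) - 1)^2   ⇒   g'(x) = 2·(e^(x) - 1)·e^(x)
  lim(x→0) f'(x)/g'(x) = lim(x→0) (4·x·e^(-x^2))/(2·(e^(x) - 1)·e^(x))
  = 2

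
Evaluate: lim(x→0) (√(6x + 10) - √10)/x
This is a standard limit.

Factor or rationalize the expression:
  lim(x→0) (√(6x + 10) - √10)/x = 3·sqrt(10)/10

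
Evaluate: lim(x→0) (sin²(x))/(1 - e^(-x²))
This is a 0/0 indeterminate form.

Apply L'Hôpital's rule: differentiate numerator and denominator separately.
  f(x) = sin(x)^2   ⇒   f'(x) = 2·sin(x)·cos(x)
  g(x) = 1 - e^(-x^2)   ⇒   g'(x) = 2·x·e^(-x^2)
  lim(x→0) f'(x)/g'(x) = lim(x→0) (2·sin(x)·cos(x))/(2·x·e^(-x^2))
  = 1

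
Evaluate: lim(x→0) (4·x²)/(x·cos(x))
This is a 0/0 indeterminate form.

Apply L'Hôpital's rule: differentiate numerator and denominator separately.
  f(x) = 4·x^2   ⇒   f'(x) = 8·x
  g(x) = x·cos(x)   ⇒   g'(x) = -x·sin(x) + cos(x)
  lim(x→0) f'(x)/g'(x) = lim(x→0) (8·x)/(-x·sin(x) + cos(x))
  = 0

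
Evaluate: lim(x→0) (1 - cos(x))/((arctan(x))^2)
This is a 0/0 indeterminate form.

Apply L'Hôpital's rule: differentiate numerator and denominator separately.
  f(x) = 1 - cos(x)   ⇒   f'(x) = sin(x)
  g(x) = atan(x)^2   ⇒   g'(x) = 2·atan(x)/(x^2 + 1)
  lim(x→0) f'(x)/g'(x) = lim(x→0) (sin(x))/(2·atan(x)/(x^2 + 1))
  = 1/2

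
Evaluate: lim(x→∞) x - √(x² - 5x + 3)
This is an ∞-∞ indeterminate form.

Combine fractions or rationalize to convert ∞-∞ to 0/0 form:
  lim(x→∞) x - √(x² - 5x + 3) = 5/2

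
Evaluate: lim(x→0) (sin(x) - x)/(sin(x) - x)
This is a 0/0 indeterminate form.

Apply L'Hôpital's rule: differentiate numerator and denominator separately.
  f(x) = -x + sin(x)   ⇒   f'(x) = cos(x) - 1
  g(x) = -x + sin(x)   ⇒   g'(x) = cos(x) - 1
  lim(x→0) f'(x)/g'(x) = lim(x→0) (cos(x) - 1)/(cos(x) - 1)
  = 1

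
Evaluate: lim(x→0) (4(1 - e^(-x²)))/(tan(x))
This is a 0/0 indeterminate form.

Apply L'Hôpital's rule: differentiate numerator and denominator separately.
  f(x) = 4 - 4·e^(-x^2)   ⇒   f'(x) = 8·x·e^(-x^2)
  g(x) = tan(x)   ⇒   g'(x) = tan(x)^2 + 1
  lim(x→0) f'(x)/g'(x) = lim(x→0) (8·x·e^(-x^2))/(tan(x)^2 + 1)
  = 0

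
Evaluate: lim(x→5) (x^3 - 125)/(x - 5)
This is a standard limit.

Factor or rationalize the expression:
  lim(x→5) (x^3 - 125)/(x - 5) = 75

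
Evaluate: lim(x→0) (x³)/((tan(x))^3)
This is a 0/0 indeterminate form.

Apply L'Hôpital's rule: differentiate numerator and denominator separately.
  f(x) = x^3   ⇒   f'(x) = 3·x^2
  g(x) = tan(x)^3   ⇒   g'(x) = (3·tan(x)^2 + 3)·tan(x)^2
  lim(x→0) f'(x)/g'(x) = lim(x→0) (3·x^2)/((3·tan(x)^2 + 3)·tan(x)^2)
  = 1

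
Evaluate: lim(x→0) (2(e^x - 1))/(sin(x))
This is a 0/0 indeterminate form.

Apply L'Hôpital's rule: differentiate numerator and denominator separately.
  f(x) = 2·e^(x) - 2   ⇒   f'(x) = 2·e^(x)
  g(x) = sin(x)   ⇒   g'(x) = cos(x)
  lim(x→0) f'(x)/g'(x) = lim(x→0) (2·e^(x))/(cos(x))
  = 2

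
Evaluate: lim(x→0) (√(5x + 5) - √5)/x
This is a standard limit.

Factor or rationalize the expression:
  lim(x→0) (√(5x + 5) - √5)/x = sqrt(5)/2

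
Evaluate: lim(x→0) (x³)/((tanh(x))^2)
This is a 0/0 indeterminate form.

Apply L'Hôpital's rule: differentiate numerator and denominator separately.
  f(x) = x^3   ⇒   f'(x) = 3·x^2
  g(x) = tanh(x)^2   ⇒   g'(x) = (2 - 2·tanh(x)^2)·tanh(x)
  lim(x→0) f'(x)/g'(x) = lim(x→0) (3·x^2)/((2 - 2·tanh(x)^2)·tanh(x))
  = 0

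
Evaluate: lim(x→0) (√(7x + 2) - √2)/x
This is a standard limit.

Factor or rationalize the expression:
  lim(x→0) (√(7x + 2) - √2)/x = 7·sqrt(2)/4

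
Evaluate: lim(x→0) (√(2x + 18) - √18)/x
This is a standard limit.

Factor or rationalize the expression:
  lim(x→0) (√(2x + 18) - √18)/x = sqrt(2)/6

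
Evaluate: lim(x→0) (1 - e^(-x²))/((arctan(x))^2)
This is a 0/0 indeterminate form.

Apply L'Hôpital's rule: differentiate numerator and denominator separately.
  f(x) = 1 - e^(-x^2)   ⇒   f'(x) = 2·x·e^(-x^2)
  g(x) = atan(x)^2   ⇒   g'(x) = 2·atan(x)/(x^2 + 1)
  lim(x→0) f'(x)/g'(x) = lim(x→0) (2·x·e^(-x^2))/(2·atan(x)/(x^2 + 1))
  = 1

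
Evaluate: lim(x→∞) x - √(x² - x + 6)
This is an ∞-∞ indeterminate form.

Combine fractions or rationalize to convert ∞-∞ to 0/0 form:
  lim(x→∞) x - √(x² - x + 6) = 1/2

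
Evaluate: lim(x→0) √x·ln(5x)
This is a 0·∞ indeterminate form.

Rewrite 0·∞ as a quotient (0/0 or ∞/∞ form), then apply L'Hôpital's rule:
  lim(x→0) √x·ln(5x) = 0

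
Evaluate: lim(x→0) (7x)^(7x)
This is an exponential indeterminate form.

For exponential indeterminate forms, take the natural log:
  Let L = lim(x→0) (7x)^(7x)
  Then ln(L) = lim(x→0) [exponent × ln(base)]
  Evaluate using L'Hôpital or standard limits, then exponentiate.
  L = 1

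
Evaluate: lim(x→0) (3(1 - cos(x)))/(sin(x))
This is a 0/0 indeterminate form.

Apply L'Hôpital's rule: differentiate numerator and denominator separately.
  f(x) = 3 - 3·cos(x)   ⇒   f'(x) = 3·sin(x)
  g(x) = sin(x)   ⇒   g'(x) = cos(x)
  lim(x→0) f'(x)/g'(x) = lim(x→0) (3·sin(x))/(cos(x))
  = 0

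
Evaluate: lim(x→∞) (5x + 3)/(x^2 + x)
This is an ∞/∞ indeterminate form.

Apply L'Hôpital's rule: differentiate numerator and denominator separately.
  f(x) = 5·x + 3   ⇒   f'(x) = 5
  g(x) = x^2 + x   ⇒   g'(x) = 2·x + 1
  lim(x→∞) f'(x)/g'(x) = lim(x→∞) (5)/(2·x + 1)
  = 0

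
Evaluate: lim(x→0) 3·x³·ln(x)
This is a 0·∞ indeterminate form.

Rewrite 0·∞ as a quotient (0/0 or ∞/∞ form), then apply L'Hôpital's rule:
  lim(x→0) 3·x³·ln(x) = 0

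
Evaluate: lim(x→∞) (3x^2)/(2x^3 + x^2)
This is an ∞/∞ indeterminate form.

Apply L'Hôpital's rule: differentiate numerator and denominator separately.
  f(x) = 3·x^2   ⇒   f'(x) = 6·x
  g(x) = 2·x^3 + x^2   ⇒   g'(x) = 6·x^2 + 2·x
  lim(x→∞) f'(x)/g'(x) = lim(x→∞) (6·x)/(6·x^2 + 2·x)
  = 0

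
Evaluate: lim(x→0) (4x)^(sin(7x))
This is an exponential indeterminate form.

For exponential indeterminate forms, take the natural log:
  Let L = lim(x→0) (4x)^(sin(7x))
  Then ln(L) = lim(x→0) [exponent × ln(base)]
  Evaluate using L'Hôpital or standard limits, then exponentiate.
  L = 1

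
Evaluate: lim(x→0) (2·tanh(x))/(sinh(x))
This is a 0/0 indeterminate form.

Apply L'Hôpital's rule: differentiate numerator and denominator separately.
  f(x) = 2·tanh(x)   ⇒   f'(x) = 2 - 2·tanh(x)^2
  g(x) = sinh(x)   ⇒   g'(x) = cosh(x)
  lim(x→0) f'(x)/g'(x) = lim(x→0) (2 - 2·tanh(x)^2)/(cosh(x))
  = 2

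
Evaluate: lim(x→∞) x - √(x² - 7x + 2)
This is an ∞-∞ indeterminate form.

Combine fractions or rationalize to convert ∞-∞ to 0/0 form:
  lim(x→∞) x - √(x² - 7x + 2) = 7/2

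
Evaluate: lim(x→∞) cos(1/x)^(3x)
This is an exponential indeterminate form.

For exponential indeterminate forms, take the natural log:
  Let L = lim(x→∞) cos(1/x)^(3x)
  Then ln(L) = lim(x→∞) [exponent × ln(base)]
  Evaluate using L'Hôpital or standard limits, then exponentiate.
  L = 1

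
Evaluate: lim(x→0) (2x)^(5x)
This is an exponential indeterminate form.

For exponential indeterminate forms, take the natural log:
  Let L = lim(x→0) (2x)^(5x)
  Then ln(L) = lim(x→0) [exponent × ln(base)]
  Evaluate using L'Hôpital or standard limits, then exponentiate.
  L = 1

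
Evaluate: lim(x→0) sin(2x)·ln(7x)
This is a 0·∞ indeterminate form.

Rewrite 0·∞ as a quotient (0/0 or ∞/∞ form), then apply L'Hôpital's rule:
  lim(x→0) sin(2x)·ln(7x) = 0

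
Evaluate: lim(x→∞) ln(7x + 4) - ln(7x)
This is an ∞-∞ indeterminate form.

Combine fractions or rationalize to convert ∞-∞ to 0/0 form:
  lim(x→∞) ln(7x + 4) - ln(7x) = 0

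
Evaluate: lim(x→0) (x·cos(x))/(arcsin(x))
This is a 0/0 indeterminate form.

Apply L'Hôpital's rule: differentiate numerator and denominator separately.
  f(x) = x·cos(x)   ⇒   f'(x) = -x·sin(x) + cos(x)
  g(x) = asin(x)   ⇒   g'(x) = 1/sqrt(1 - x^2)
  lim(x→0) f'(x)/g'(x) = lim(x→0) (-x·sin(x) + cos(x))/(1/sqrt(1 - x^2))
  = 1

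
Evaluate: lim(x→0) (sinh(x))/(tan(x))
This is a 0/0 indeterminate form.

Apply L'Hôpital's rule: differentiate numerator and denominator separately.
  f(x) = sinh(x)   ⇒   f'(x) = cosh(x)
  g(x) = tan(x)   ⇒   g'(x) = tan(x)^2 + 1
  lim(x→0) f'(x)/g'(x) = lim(x→0) (cosh(x))/(tan(x)^2 + 1)
  = 1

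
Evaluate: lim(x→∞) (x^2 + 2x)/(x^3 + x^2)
This is an ∞/∞ indeterminate form.

Apply L'Hôpital's rule: differentiate numerator and denominator separately.
  f(x) = x^2 + 2·x   ⇒   f'(x) = 2·x + 2
  g(x) = x^3 + x^2   ⇒   g'(x) = 3·x^2 + 2·x
  lim(x→∞) f'(x)/g'(x) = lim(x→∞) (2·x + 2)/(3·x^2 + 2·x)
  = 0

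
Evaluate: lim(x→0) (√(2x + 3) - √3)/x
This is a standard limit.

Factor or rationalize the expression:
  lim(x→0) (√(2x + 3) - √3)/x = sqrt(3)/3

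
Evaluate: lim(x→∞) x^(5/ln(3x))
This is an exponential indeterminate form.

For exponential indeterminate forms, take the natural log:
  Let L = lim(x→∞) x^(5/ln(3x))
  Then ln(L) = lim(x→∞) [exponent × ln(base)]
  Evaluate using L'Hôpital or standard limits, then exponentiate.
  L = e^(5)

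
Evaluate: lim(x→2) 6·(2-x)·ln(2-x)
This is a 0·∞ indeterminate form.

Rewrite 0·∞ as a quotient (0/0 or ∞/∞ form), then apply L'Hôpital's rule:
  lim(x→2) 6·(2-x)·ln(2-x) = 0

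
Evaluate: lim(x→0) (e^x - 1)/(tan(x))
This is a 0/0 indeterminate form.

Apply L'Hôpital's rule: differentiate numerator and denominator separately.
  f(x) = e^(x) - 1   ⇒   f'(x) = e^(x)
  g(x) = tan(x)   ⇒   g'(x) = tan(x)^2 + 1
  lim(x→0) f'(x)/g'(x) = lim(x→0) (e^(x))/(tan(x)^2 + 1)
  = 1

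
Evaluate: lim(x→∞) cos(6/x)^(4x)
This is an exponential indeterminate form.

For exponential indeterminate forms, take the natural log:
  Let L = lim(x→∞) cos(6/x)^(4x)
  Then ln(L) = lim(x→∞) [exponent × ln(base)]
  Evaluate using L'Hôpital or standard limits, then exponentiate.
  L = 1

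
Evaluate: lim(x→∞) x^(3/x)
This is an exponential indeterminate form.

For exponential indeterminate forms, take the natural log:
  Let L = lim(x→∞) x^(3/x)
  Then ln(L) = lim(x→∞) [exponent × ln(base)]
  Evaluate using L'Hôpital or standard limits, then exponentiate.
  L = 1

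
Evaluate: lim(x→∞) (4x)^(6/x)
This is an exponential indeterminate form.

For exponential indeterminate forms, take the natural log:
  Let L = lim(x→∞) (4x)^(6/x)
  Then ln(L) = lim(x→∞) [exponent × ln(base)]
  Evaluate using L'Hôpital or standard limits, then exponentiate.
  L = 1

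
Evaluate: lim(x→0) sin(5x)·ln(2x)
This is a 0·∞ indeterminate form.

Rewrite 0·∞ as a quotient (0/0 or ∞/∞ form), then apply L'Hôpital's rule:
  lim(x→0) sin(5x)·ln(2x) = 0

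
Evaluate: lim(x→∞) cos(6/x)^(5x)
This is an exponential indeterminate form.

For exponential indeterminate forms, take the natural log:
  Let L = lim(x→∞) cos(6/x)^(5x)
  Then ln(L) = lim(x→∞) [exponent × ln(base)]
  Evaluate using L'Hôpital or standard limits, then exponentiate.
  L = 1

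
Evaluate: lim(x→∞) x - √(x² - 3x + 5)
This is an ∞-∞ indeterminate form.

Combine fractions or rationalize to convert ∞-∞ to 0/0 form:
  lim(x→∞) x - √(x² - 3x + 5) = 3/2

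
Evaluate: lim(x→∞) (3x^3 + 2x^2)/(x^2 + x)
This is an ∞/∞ indeterminate form.

Apply L'Hôpital's rule: differentiate numerator and denominator separately.
  f(x) = 3·x^3 + 2·x^2   ⇒   f'(x) = 9·x^2 + 4·x
  g(x) = x^2 + x   ⇒   g'(x) = 2·x + 1
  lim(x→∞) f'(x)/g'(x) = lim(x→∞) (9·x^2 + 4·x)/(2·x + 1)
  = ∞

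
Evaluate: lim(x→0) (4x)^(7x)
This is an exponential indeterminate form.

For exponential indeterminate forms, take the natural log:
  Let L = lim(x→0) (4x)^(7x)
  Then ln(L) = lim(x→0) [exponent × ln(base)]
  Evaluate using L'Hôpital or standard limits, then exponentiate.
  L = 1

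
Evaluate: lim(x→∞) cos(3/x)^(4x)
This is an exponential indeterminate form.

For exponential indeterminate forms, take the natural log:
  Let L = lim(x→∞) cos(3/x)^(4x)
  Then ln(L) = lim(x→∞) [exponent × ln(base)]
  Evaluate using L'Hôpital or standard limits, then exponentiate.
  L = 1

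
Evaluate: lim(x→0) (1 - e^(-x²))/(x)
This is a 0/0 indeterminate form.

Apply L'Hôpital's rule: differentiate numerator and denominator separately.
  f(x) = 1 - e^(-x^2)   ⇒   f'(x) = 2·x·e^(-x^2)
  g(x) = x   ⇒   g'(x) = 1
  lim(x→0) f'(x)/g'(x) = lim(x→0) (2·x·e^(-x^2))/(1)
  = 0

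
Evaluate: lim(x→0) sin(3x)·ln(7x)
This is a 0·∞ indeterminate form.

Rewrite 0·∞ as a quotient (0/0 or ∞/∞ form), then apply L'Hôpital's rule:
  lim(x→0) sin(3x)·ln(7x) = 0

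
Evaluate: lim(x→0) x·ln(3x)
This is a 0·∞ indeterminate form.

Rewrite 0·∞ as a quotient (0/0 or ∞/∞ form), then apply L'Hôpital's rule:
  lim(x→0) x·ln(3x) = 0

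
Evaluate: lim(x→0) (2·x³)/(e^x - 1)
This is a 0/0 indeterminate form.

Apply L'Hôpital's rule: differentiate numerator and denominator separately.
  f(x) = 2·x^3   ⇒   f'(x) = 6·x^2
  g(x) = e^(x) - 1   ⇒   g'(x) = e^(x)
  lim(x→0) f'(x)/g'(x) = lim(x→0) (6·x^2)/(e^(x))
  = 0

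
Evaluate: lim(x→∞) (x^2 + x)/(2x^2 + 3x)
This is an ∞/∞ indeterminate form.

Apply L'Hôpital's rule: differentiate numerator and denominator separately.
  f(x) = x^2 + x   ⇒   f'(x) = 2·x + 1
  g(x) = 2·x^2 + 3·x   ⇒   g'(x) = 4·x + 3
  lim(x→∞) f'(x)/g'(x) = lim(x→∞) (2·x + 1)/(4·x + 3)
  = 1/2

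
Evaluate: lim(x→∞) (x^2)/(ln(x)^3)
This is an ∞/∞ indeterminate form.

Apply L'Hôpital's rule: differentiate numerator and denominator separately.
  f(x) = x^2   ⇒   f'(x) = 2·x
  g(x) = ln(x)^3   ⇒   g'(x) = 3·ln(x)^2/x
  lim(x→∞) f'(x)/g'(x) = lim(x→∞) (2·x)/(3·ln(x)^2/x)
  = ∞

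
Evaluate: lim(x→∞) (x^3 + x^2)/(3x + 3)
This is an ∞/∞ indeterminate form.

Apply L'Hôpital's rule: differentiate numerator and denominator separately.
  f(x) = x^3 + x^2   ⇒   f'(x) = 3·x^2 + 2·x
  g(x) = 3·x + 3   ⇒   g'(x) = 3
  lim(x→∞) f'(x)/g'(x) = lim(x→∞) (3·x^2 + 2·x)/(3)
  = ∞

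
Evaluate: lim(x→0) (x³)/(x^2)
This is a 0/0 indeterminate form.

Apply L'Hôpital's rule: differentiate numerator and denominator separately.
  f(x) = x^3   ⇒   f'(x) = 3·x^2
  g(x) = x^2   ⇒   g'(x) = 2·x
  lim(x→0) f'(x)/g'(x) = lim(x→0) (3·x^2)/(2·x)
  = 0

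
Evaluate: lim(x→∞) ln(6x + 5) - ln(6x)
This is an ∞-∞ indeterminate form.

Combine fractions or rationalize to convert ∞-∞ to 0/0 form:
  lim(x→∞) ln(6x + 5) - ln(6x) = 0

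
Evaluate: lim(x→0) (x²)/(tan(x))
This is a 0/0 indeterminate form.

Apply L'Hôpital's rule: differentiate numerator and denominator separately.
  f(x) = x^2   ⇒   f'(x) = 2·x
  g(x) = tan(x)   ⇒   g'(x) = tan(x)^2 + 1
  lim(x→0) f'(x)/g'(x) = lim(x→0) (2·x)/(tan(x)^2 + 1)
  = 0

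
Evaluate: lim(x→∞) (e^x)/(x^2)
This is an ∞/∞ indeterminate form.

Apply L'Hôpital's rule: differentiate numerator and denominator separately.
  f(x) = e^(x)   ⇒   f'(x) = e^(x)
  g(x) = x^2   ⇒   g'(x) = 2·x
  lim(x→∞) f'(x)/g'(x) = lim(x→∞) (e^(x))/(2·x)
  = ∞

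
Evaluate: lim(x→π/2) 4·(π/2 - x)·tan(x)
This is a 0·∞ indeterminate form.

Rewrite 0·∞ as a quotient (0/0 or ∞/∞ form), then apply L'Hôpital's rule:
  lim(x→π/2) 4·(π/2 - x)·tan(x) = 4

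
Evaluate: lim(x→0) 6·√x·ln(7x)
This is a 0·∞ indeterminate form.

Rewrite 0·∞ as a quotient (0/0 or ∞/∞ form), then apply L'Hôpital's rule:
  lim(x→0) 6·√x·ln(7x) = 0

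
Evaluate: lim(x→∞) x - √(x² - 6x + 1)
This is an ∞-∞ indeterminate form.

Combine fractions or rationalize to convert ∞-∞ to 0/0 form:
  lim(x→∞) x - √(x² - 6x + 1) = 3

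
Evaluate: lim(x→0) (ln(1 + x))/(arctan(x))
This is a 0/0 indeterminate form.

Apply L'Hôpital's rule: differentiate numerator and denominator separately.
  f(x) = ln(x + 1)   ⇒   f'(x) = 1/(x + 1)
  g(x) = atan(x)   ⇒   g'(x) = 1/(x^2 + 1)
  lim(x→0) f'(x)/g'(x) = lim(x→0) (1/(x + 1))/(1/(x^2 + 1))
  = 1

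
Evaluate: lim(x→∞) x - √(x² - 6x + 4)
This is an ∞-∞ indeterminate form.

Combine fractions or rationalize to convert ∞-∞ to 0/0 form:
  lim(x→∞) x - √(x² - 6x + 4) = 3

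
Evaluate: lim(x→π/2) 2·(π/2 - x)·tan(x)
This is a 0·∞ indeterminate form.

Rewrite 0·∞ as a quotient (0/0 or ∞/∞ form), then apply L'Hôpital's rule:
  lim(x→π/2) 2·(π/2 - x)·tan(x) = 2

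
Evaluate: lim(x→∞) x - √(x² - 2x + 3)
This is an ∞-∞ indeterminate form.

Combine fractions or rationalize to convert ∞-∞ to 0/0 form:
  lim(x→∞) x - √(x² - 2x + 3) = 1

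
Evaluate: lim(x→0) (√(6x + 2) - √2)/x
This is a standard limit.

Factor or rationalize the expression:
  lim(x→0) (√(6x + 2) - √2)/x = 3·sqrt(2)/2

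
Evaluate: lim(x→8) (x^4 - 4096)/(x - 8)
This is a standard limit.

Factor or rationalize the expression:
  lim(x→8) (x^4 - 4096)/(x - 8) = 2048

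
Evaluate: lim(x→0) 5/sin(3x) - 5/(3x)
This is an ∞-∞ indeterminate form.

Combine fractions or rationalize to convert ∞-∞ to 0/0 form:
  lim(x→0) 5/sin(3x) - 5/(3x) = 0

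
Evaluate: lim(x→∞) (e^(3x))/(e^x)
This is an ∞/∞ indeterminate form.

Apply L'Hôpital's rule: differentiate numerator and denominator separately.
  f(x) = e^(3·x)   ⇒   f'(x) = 3·e^(3·x)
  g(x) = e^(x)   ⇒   g'(x) = e^(x)
  lim(x→∞) f'(x)/g'(x) = lim(x→∞) (3·e^(3·x))/(e^(x))
  = ∞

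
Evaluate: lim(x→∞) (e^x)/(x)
This is an ∞/∞ indeterminate form.

Apply L'Hôpital's rule: differentiate numerator and denominator separately.
  f(x) = e^(x)   ⇒   f'(x) = e^(x)
  g(x) = x   ⇒   g'(x) = 1
  lim(x→∞) f'(x)/g'(x) = lim(x→∞) (e^(x))/(1)
  = ∞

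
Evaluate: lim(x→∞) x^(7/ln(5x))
This is an exponential indeterminate form.

For exponential indeterminate forms, take the natural log:
  Let L = lim(x→∞) x^(7/ln(5x))
  Then ln(L) = lim(x→∞) [exponent × ln(base)]
  Evaluate using L'Hôpital or standard limits, then exponentiate.
  L = e^(7)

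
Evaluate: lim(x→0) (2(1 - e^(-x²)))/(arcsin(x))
This is a 0/0 indeterminate form.

Apply L'Hôpital's rule: differentiate numerator and denominator separately.
  f(x) = 2 - 2·e^(-x^2)   ⇒   f'(x) = 4·x·e^(-x^2)
  g(x) = asin(x)   ⇒   g'(x) = 1/sqrt(1 - x^2)
  lim(x→0) f'(x)/g'(x) = lim(x→0) (4·x·e^(-x^2))/(1/sqrt(1 - x^2))
  = 0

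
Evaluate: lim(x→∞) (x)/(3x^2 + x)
This is an ∞/∞ indeterminate form.

Apply L'Hôpital's rule: differentiate numerator and denominator separately.
  f(x) = x   ⇒   f'(x) = 1
  g(x) = 3·x^2 + x   ⇒   g'(x) = 6·x + 1
  lim(x→∞) f'(x)/g'(x) = lim(x→∞) (1)/(6·x + 1)
  = 0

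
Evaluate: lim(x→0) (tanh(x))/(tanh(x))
This is a 0/0 indeterminate form.

Apply L'Hôpital's rule: differentiate numerator and denominator separately.
  f(x) = tanh(x)   ⇒   f'(x) = 1 - tanh(x)^2
  g(x) = tanh(x)   ⇒   g'(x) = 1 - tanh(x)^2
  lim(x→0) f'(x)/g'(x) = lim(x→0) (1 - tanh(x)^2)/(1 - tanh(x)^2)
  = 1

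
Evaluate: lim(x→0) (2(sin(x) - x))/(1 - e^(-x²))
This is a 0/0 indeterminate form.

Apply L'Hôpital's rule: differentiate numerator and denominator separately.
  f(x) = -2·x + 2·sin(x)   ⇒   f'(x) = 2·cos(x) - 2
  g(x) = 1 - e^(-x^2)   ⇒   g'(x) = 2·x·e^(-x^2)
  lim(x→0) f'(x)/g'(x) = lim(x→0) (2·cos(x) - 2)/(2·x·e^(-x^2))
  = 0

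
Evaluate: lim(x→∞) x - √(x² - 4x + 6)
This is an ∞-∞ indeterminate form.

Combine fractions or rationalize to convert ∞-∞ to 0/0 form:
  lim(x→∞) x - √(x² - 4x + 6) = 2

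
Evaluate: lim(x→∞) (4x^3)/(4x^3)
This is an ∞/∞ indeterminate form.

Apply L'Hôpital's rule: differentiate numerator and denominator separately.
  f(x) = 4·x^3   ⇒   f'(x) = 12·x^2
  g(x) = 4·x^3   ⇒   g'(x) = 12·x^2
  lim(x→∞) f'(x)/g'(x) = lim(x→∞) (12·x^2)/(12·x^2)
  = 1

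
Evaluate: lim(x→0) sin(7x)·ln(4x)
This is a 0·∞ indeterminate form.

Rewrite 0·∞ as a quotient (0/0 or ∞/∞ form), then apply L'Hôpital's rule:
  lim(x→0) sin(7x)·ln(4x) = 0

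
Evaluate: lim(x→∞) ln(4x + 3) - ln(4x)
This is an ∞-∞ indeterminate form.

Combine fractions or rationalize to convert ∞-∞ to 0/0 form:
  lim(x→∞) ln(4x + 3) - ln(4x) = 0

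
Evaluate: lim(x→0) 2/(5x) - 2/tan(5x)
This is an ∞-∞ indeterminate form.

Combine fractions or rationalize to convert ∞-∞ to 0/0 form:
  lim(x→0) 2/(5x) - 2/tan(5x) = 0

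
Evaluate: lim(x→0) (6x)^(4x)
This is an exponential indeterminate form.

For exponential indeterminate forms, take the natural log:
  Let L = lim(x→0) (6x)^(4x)
  Then ln(L) = lim(x→0) [exponent × ln(base)]
  Evaluate using L'Hôpital or standard limits, then exponentiate.
  L = 1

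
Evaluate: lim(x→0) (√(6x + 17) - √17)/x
This is a standard limit.

Factor or rationalize the expression:
  lim(x→0) (√(6x + 17) - √17)/x = 3·sqrt(17)/17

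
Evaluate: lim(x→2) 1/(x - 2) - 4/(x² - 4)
This is an ∞-∞ indeterminate form.

Combine fractions or rationalize to convert ∞-∞ to 0/0 form:
  lim(x→2) 1/(x - 2) - 4/(x² - 4) = 1/4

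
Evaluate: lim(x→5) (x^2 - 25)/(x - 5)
This is a standard limit.

Factor or rationalize the expression:
  lim(x→5) (x^2 - 25)/(x - 5) = 10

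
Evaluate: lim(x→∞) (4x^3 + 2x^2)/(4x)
This is an ∞/∞ indeterminate form.

Apply L'Hôpital's rule: differentiate numerator and denominator separately.
  f(x) = 4·x^3 + 2·x^2   ⇒   f'(x) = 12·x^2 + 4·x
  g(x) = 4·x   ⇒   g'(x) = 4
  lim(x→∞) f'(x)/g'(x) = lim(x→∞) (12·x^2 + 4·x)/(4)
  = ∞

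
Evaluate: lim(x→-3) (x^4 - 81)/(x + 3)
This is a standard limit.

Factor or rationalize the expression:
  lim(x→-3) (x^4 - 81)/(x + 3) = -108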